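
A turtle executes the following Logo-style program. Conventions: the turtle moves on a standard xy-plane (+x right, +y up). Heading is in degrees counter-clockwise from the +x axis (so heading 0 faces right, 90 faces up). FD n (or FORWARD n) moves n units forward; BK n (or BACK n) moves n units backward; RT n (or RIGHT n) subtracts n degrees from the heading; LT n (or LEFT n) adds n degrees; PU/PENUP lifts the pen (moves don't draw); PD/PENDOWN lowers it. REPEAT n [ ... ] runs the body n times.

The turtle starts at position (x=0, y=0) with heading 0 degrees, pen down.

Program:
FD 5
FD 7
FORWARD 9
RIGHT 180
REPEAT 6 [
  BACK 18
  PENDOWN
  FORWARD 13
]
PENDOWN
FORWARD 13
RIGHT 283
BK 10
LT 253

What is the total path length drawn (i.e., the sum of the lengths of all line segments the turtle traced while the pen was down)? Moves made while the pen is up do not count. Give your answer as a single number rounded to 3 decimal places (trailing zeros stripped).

Executing turtle program step by step:
Start: pos=(0,0), heading=0, pen down
FD 5: (0,0) -> (5,0) [heading=0, draw]
FD 7: (5,0) -> (12,0) [heading=0, draw]
FD 9: (12,0) -> (21,0) [heading=0, draw]
RT 180: heading 0 -> 180
REPEAT 6 [
  -- iteration 1/6 --
  BK 18: (21,0) -> (39,0) [heading=180, draw]
  PD: pen down
  FD 13: (39,0) -> (26,0) [heading=180, draw]
  -- iteration 2/6 --
  BK 18: (26,0) -> (44,0) [heading=180, draw]
  PD: pen down
  FD 13: (44,0) -> (31,0) [heading=180, draw]
  -- iteration 3/6 --
  BK 18: (31,0) -> (49,0) [heading=180, draw]
  PD: pen down
  FD 13: (49,0) -> (36,0) [heading=180, draw]
  -- iteration 4/6 --
  BK 18: (36,0) -> (54,0) [heading=180, draw]
  PD: pen down
  FD 13: (54,0) -> (41,0) [heading=180, draw]
  -- iteration 5/6 --
  BK 18: (41,0) -> (59,0) [heading=180, draw]
  PD: pen down
  FD 13: (59,0) -> (46,0) [heading=180, draw]
  -- iteration 6/6 --
  BK 18: (46,0) -> (64,0) [heading=180, draw]
  PD: pen down
  FD 13: (64,0) -> (51,0) [heading=180, draw]
]
PD: pen down
FD 13: (51,0) -> (38,0) [heading=180, draw]
RT 283: heading 180 -> 257
BK 10: (38,0) -> (40.25,9.744) [heading=257, draw]
LT 253: heading 257 -> 150
Final: pos=(40.25,9.744), heading=150, 17 segment(s) drawn

Segment lengths:
  seg 1: (0,0) -> (5,0), length = 5
  seg 2: (5,0) -> (12,0), length = 7
  seg 3: (12,0) -> (21,0), length = 9
  seg 4: (21,0) -> (39,0), length = 18
  seg 5: (39,0) -> (26,0), length = 13
  seg 6: (26,0) -> (44,0), length = 18
  seg 7: (44,0) -> (31,0), length = 13
  seg 8: (31,0) -> (49,0), length = 18
  seg 9: (49,0) -> (36,0), length = 13
  seg 10: (36,0) -> (54,0), length = 18
  seg 11: (54,0) -> (41,0), length = 13
  seg 12: (41,0) -> (59,0), length = 18
  seg 13: (59,0) -> (46,0), length = 13
  seg 14: (46,0) -> (64,0), length = 18
  seg 15: (64,0) -> (51,0), length = 13
  seg 16: (51,0) -> (38,0), length = 13
  seg 17: (38,0) -> (40.25,9.744), length = 10
Total = 230

Answer: 230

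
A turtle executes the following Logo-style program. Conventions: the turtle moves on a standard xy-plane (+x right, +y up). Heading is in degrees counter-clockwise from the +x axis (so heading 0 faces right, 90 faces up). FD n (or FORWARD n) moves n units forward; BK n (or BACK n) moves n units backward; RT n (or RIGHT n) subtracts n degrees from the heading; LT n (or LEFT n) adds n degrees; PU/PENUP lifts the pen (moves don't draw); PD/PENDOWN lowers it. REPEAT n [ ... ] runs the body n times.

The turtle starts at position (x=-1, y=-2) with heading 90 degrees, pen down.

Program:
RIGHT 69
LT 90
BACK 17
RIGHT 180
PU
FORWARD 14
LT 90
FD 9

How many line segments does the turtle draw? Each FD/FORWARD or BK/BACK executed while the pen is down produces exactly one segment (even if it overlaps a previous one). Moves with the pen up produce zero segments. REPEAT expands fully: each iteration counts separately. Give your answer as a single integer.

Executing turtle program step by step:
Start: pos=(-1,-2), heading=90, pen down
RT 69: heading 90 -> 21
LT 90: heading 21 -> 111
BK 17: (-1,-2) -> (5.092,-17.871) [heading=111, draw]
RT 180: heading 111 -> 291
PU: pen up
FD 14: (5.092,-17.871) -> (10.109,-30.941) [heading=291, move]
LT 90: heading 291 -> 21
FD 9: (10.109,-30.941) -> (18.512,-27.716) [heading=21, move]
Final: pos=(18.512,-27.716), heading=21, 1 segment(s) drawn
Segments drawn: 1

Answer: 1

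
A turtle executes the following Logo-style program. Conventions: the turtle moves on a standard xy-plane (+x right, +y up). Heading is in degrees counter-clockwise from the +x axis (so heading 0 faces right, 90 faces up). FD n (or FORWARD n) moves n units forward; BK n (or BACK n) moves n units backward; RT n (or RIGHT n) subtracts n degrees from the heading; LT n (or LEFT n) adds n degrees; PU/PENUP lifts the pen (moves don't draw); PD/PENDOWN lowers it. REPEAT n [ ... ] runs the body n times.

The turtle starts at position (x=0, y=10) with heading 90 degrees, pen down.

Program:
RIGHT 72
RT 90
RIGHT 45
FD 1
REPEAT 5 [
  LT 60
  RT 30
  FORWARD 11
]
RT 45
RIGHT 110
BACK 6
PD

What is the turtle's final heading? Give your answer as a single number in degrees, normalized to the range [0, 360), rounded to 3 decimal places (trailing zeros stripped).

Executing turtle program step by step:
Start: pos=(0,10), heading=90, pen down
RT 72: heading 90 -> 18
RT 90: heading 18 -> 288
RT 45: heading 288 -> 243
FD 1: (0,10) -> (-0.454,9.109) [heading=243, draw]
REPEAT 5 [
  -- iteration 1/5 --
  LT 60: heading 243 -> 303
  RT 30: heading 303 -> 273
  FD 11: (-0.454,9.109) -> (0.122,-1.876) [heading=273, draw]
  -- iteration 2/5 --
  LT 60: heading 273 -> 333
  RT 30: heading 333 -> 303
  FD 11: (0.122,-1.876) -> (6.113,-11.101) [heading=303, draw]
  -- iteration 3/5 --
  LT 60: heading 303 -> 3
  RT 30: heading 3 -> 333
  FD 11: (6.113,-11.101) -> (15.914,-16.095) [heading=333, draw]
  -- iteration 4/5 --
  LT 60: heading 333 -> 33
  RT 30: heading 33 -> 3
  FD 11: (15.914,-16.095) -> (26.899,-15.52) [heading=3, draw]
  -- iteration 5/5 --
  LT 60: heading 3 -> 63
  RT 30: heading 63 -> 33
  FD 11: (26.899,-15.52) -> (36.124,-9.528) [heading=33, draw]
]
RT 45: heading 33 -> 348
RT 110: heading 348 -> 238
BK 6: (36.124,-9.528) -> (39.304,-4.44) [heading=238, draw]
PD: pen down
Final: pos=(39.304,-4.44), heading=238, 7 segment(s) drawn

Answer: 238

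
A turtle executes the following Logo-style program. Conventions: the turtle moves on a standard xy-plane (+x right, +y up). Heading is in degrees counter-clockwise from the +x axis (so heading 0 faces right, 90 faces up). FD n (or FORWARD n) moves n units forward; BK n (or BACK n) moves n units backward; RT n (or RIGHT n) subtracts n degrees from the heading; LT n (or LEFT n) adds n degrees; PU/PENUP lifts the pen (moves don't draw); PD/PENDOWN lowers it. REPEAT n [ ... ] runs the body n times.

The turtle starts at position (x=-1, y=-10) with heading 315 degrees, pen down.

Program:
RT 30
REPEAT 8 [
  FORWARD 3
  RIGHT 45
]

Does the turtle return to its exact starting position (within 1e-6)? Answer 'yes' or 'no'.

Executing turtle program step by step:
Start: pos=(-1,-10), heading=315, pen down
RT 30: heading 315 -> 285
REPEAT 8 [
  -- iteration 1/8 --
  FD 3: (-1,-10) -> (-0.224,-12.898) [heading=285, draw]
  RT 45: heading 285 -> 240
  -- iteration 2/8 --
  FD 3: (-0.224,-12.898) -> (-1.724,-15.496) [heading=240, draw]
  RT 45: heading 240 -> 195
  -- iteration 3/8 --
  FD 3: (-1.724,-15.496) -> (-4.621,-16.272) [heading=195, draw]
  RT 45: heading 195 -> 150
  -- iteration 4/8 --
  FD 3: (-4.621,-16.272) -> (-7.219,-14.772) [heading=150, draw]
  RT 45: heading 150 -> 105
  -- iteration 5/8 --
  FD 3: (-7.219,-14.772) -> (-7.996,-11.875) [heading=105, draw]
  RT 45: heading 105 -> 60
  -- iteration 6/8 --
  FD 3: (-7.996,-11.875) -> (-6.496,-9.276) [heading=60, draw]
  RT 45: heading 60 -> 15
  -- iteration 7/8 --
  FD 3: (-6.496,-9.276) -> (-3.598,-8.5) [heading=15, draw]
  RT 45: heading 15 -> 330
  -- iteration 8/8 --
  FD 3: (-3.598,-8.5) -> (-1,-10) [heading=330, draw]
  RT 45: heading 330 -> 285
]
Final: pos=(-1,-10), heading=285, 8 segment(s) drawn

Start position: (-1, -10)
Final position: (-1, -10)
Distance = 0; < 1e-6 -> CLOSED

Answer: yes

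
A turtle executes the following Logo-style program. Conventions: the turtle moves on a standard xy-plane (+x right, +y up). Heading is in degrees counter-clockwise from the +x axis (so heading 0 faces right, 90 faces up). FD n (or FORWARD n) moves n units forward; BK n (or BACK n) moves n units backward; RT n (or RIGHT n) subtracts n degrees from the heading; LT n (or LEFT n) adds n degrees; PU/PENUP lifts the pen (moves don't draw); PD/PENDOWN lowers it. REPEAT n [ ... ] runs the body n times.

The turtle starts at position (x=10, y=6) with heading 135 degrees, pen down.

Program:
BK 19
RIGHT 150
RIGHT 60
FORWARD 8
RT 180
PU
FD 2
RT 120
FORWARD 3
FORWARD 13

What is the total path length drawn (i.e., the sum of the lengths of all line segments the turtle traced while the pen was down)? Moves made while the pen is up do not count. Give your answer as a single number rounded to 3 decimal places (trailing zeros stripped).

Executing turtle program step by step:
Start: pos=(10,6), heading=135, pen down
BK 19: (10,6) -> (23.435,-7.435) [heading=135, draw]
RT 150: heading 135 -> 345
RT 60: heading 345 -> 285
FD 8: (23.435,-7.435) -> (25.506,-15.162) [heading=285, draw]
RT 180: heading 285 -> 105
PU: pen up
FD 2: (25.506,-15.162) -> (24.988,-13.231) [heading=105, move]
RT 120: heading 105 -> 345
FD 3: (24.988,-13.231) -> (27.886,-14.007) [heading=345, move]
FD 13: (27.886,-14.007) -> (40.443,-17.372) [heading=345, move]
Final: pos=(40.443,-17.372), heading=345, 2 segment(s) drawn

Segment lengths:
  seg 1: (10,6) -> (23.435,-7.435), length = 19
  seg 2: (23.435,-7.435) -> (25.506,-15.162), length = 8
Total = 27

Answer: 27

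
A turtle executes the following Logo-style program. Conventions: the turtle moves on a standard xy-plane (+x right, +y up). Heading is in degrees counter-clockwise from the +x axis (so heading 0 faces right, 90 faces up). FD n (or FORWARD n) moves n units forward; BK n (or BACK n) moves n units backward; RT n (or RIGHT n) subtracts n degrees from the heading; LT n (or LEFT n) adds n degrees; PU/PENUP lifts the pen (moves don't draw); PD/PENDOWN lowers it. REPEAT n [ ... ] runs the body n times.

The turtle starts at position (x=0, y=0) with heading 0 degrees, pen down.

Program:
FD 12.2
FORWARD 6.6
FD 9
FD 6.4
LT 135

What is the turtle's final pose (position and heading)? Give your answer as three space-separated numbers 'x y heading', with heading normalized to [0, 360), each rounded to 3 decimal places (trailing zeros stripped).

Answer: 34.2 0 135

Derivation:
Executing turtle program step by step:
Start: pos=(0,0), heading=0, pen down
FD 12.2: (0,0) -> (12.2,0) [heading=0, draw]
FD 6.6: (12.2,0) -> (18.8,0) [heading=0, draw]
FD 9: (18.8,0) -> (27.8,0) [heading=0, draw]
FD 6.4: (27.8,0) -> (34.2,0) [heading=0, draw]
LT 135: heading 0 -> 135
Final: pos=(34.2,0), heading=135, 4 segment(s) drawn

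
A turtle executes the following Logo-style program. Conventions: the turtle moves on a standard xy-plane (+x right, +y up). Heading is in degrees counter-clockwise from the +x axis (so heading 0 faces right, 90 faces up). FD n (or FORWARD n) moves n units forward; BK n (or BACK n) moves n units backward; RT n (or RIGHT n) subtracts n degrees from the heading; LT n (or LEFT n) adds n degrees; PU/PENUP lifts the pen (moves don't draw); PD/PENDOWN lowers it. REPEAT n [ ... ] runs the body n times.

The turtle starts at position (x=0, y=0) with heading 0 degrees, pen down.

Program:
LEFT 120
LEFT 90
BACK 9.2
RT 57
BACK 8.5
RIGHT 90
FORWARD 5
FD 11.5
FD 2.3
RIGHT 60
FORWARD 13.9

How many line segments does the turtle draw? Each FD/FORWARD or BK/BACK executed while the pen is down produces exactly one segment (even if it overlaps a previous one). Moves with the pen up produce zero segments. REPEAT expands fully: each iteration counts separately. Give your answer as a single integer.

Executing turtle program step by step:
Start: pos=(0,0), heading=0, pen down
LT 120: heading 0 -> 120
LT 90: heading 120 -> 210
BK 9.2: (0,0) -> (7.967,4.6) [heading=210, draw]
RT 57: heading 210 -> 153
BK 8.5: (7.967,4.6) -> (15.541,0.741) [heading=153, draw]
RT 90: heading 153 -> 63
FD 5: (15.541,0.741) -> (17.811,5.196) [heading=63, draw]
FD 11.5: (17.811,5.196) -> (23.032,15.443) [heading=63, draw]
FD 2.3: (23.032,15.443) -> (24.076,17.492) [heading=63, draw]
RT 60: heading 63 -> 3
FD 13.9: (24.076,17.492) -> (37.957,18.219) [heading=3, draw]
Final: pos=(37.957,18.219), heading=3, 6 segment(s) drawn
Segments drawn: 6

Answer: 6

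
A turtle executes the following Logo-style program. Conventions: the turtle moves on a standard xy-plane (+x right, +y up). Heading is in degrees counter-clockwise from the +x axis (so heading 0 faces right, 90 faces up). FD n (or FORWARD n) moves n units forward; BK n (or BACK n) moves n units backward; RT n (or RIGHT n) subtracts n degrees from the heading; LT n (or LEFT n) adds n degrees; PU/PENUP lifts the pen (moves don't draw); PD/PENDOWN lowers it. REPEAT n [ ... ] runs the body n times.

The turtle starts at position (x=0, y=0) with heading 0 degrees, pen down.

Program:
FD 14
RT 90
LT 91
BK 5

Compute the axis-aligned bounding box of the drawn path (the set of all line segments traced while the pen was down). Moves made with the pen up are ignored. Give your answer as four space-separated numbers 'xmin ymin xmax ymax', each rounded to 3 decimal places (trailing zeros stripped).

Answer: 0 -0.087 14 0

Derivation:
Executing turtle program step by step:
Start: pos=(0,0), heading=0, pen down
FD 14: (0,0) -> (14,0) [heading=0, draw]
RT 90: heading 0 -> 270
LT 91: heading 270 -> 1
BK 5: (14,0) -> (9.001,-0.087) [heading=1, draw]
Final: pos=(9.001,-0.087), heading=1, 2 segment(s) drawn

Segment endpoints: x in {0, 9.001, 14}, y in {-0.087, 0}
xmin=0, ymin=-0.087, xmax=14, ymax=0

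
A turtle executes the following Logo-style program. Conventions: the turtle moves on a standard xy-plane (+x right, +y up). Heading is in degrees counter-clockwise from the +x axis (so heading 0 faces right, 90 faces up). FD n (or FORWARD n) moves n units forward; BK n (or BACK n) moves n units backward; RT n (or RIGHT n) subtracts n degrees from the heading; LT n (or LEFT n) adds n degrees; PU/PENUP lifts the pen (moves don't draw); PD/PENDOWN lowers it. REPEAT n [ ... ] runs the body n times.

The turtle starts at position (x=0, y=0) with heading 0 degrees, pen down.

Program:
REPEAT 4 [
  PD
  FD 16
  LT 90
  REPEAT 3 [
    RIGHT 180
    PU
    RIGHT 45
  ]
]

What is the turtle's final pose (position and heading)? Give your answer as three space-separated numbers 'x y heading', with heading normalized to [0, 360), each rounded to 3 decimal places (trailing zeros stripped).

Answer: 16 6.627 180

Derivation:
Executing turtle program step by step:
Start: pos=(0,0), heading=0, pen down
REPEAT 4 [
  -- iteration 1/4 --
  PD: pen down
  FD 16: (0,0) -> (16,0) [heading=0, draw]
  LT 90: heading 0 -> 90
  REPEAT 3 [
    -- iteration 1/3 --
    RT 180: heading 90 -> 270
    PU: pen up
    RT 45: heading 270 -> 225
    -- iteration 2/3 --
    RT 180: heading 225 -> 45
    PU: pen up
    RT 45: heading 45 -> 0
    -- iteration 3/3 --
    RT 180: heading 0 -> 180
    PU: pen up
    RT 45: heading 180 -> 135
  ]
  -- iteration 2/4 --
  PD: pen down
  FD 16: (16,0) -> (4.686,11.314) [heading=135, draw]
  LT 90: heading 135 -> 225
  REPEAT 3 [
    -- iteration 1/3 --
    RT 180: heading 225 -> 45
    PU: pen up
    RT 45: heading 45 -> 0
    -- iteration 2/3 --
    RT 180: heading 0 -> 180
    PU: pen up
    RT 45: heading 180 -> 135
    -- iteration 3/3 --
    RT 180: heading 135 -> 315
    PU: pen up
    RT 45: heading 315 -> 270
  ]
  -- iteration 3/4 --
  PD: pen down
  FD 16: (4.686,11.314) -> (4.686,-4.686) [heading=270, draw]
  LT 90: heading 270 -> 0
  REPEAT 3 [
    -- iteration 1/3 --
    RT 180: heading 0 -> 180
    PU: pen up
    RT 45: heading 180 -> 135
    -- iteration 2/3 --
    RT 180: heading 135 -> 315
    PU: pen up
    RT 45: heading 315 -> 270
    -- iteration 3/3 --
    RT 180: heading 270 -> 90
    PU: pen up
    RT 45: heading 90 -> 45
  ]
  -- iteration 4/4 --
  PD: pen down
  FD 16: (4.686,-4.686) -> (16,6.627) [heading=45, draw]
  LT 90: heading 45 -> 135
  REPEAT 3 [
    -- iteration 1/3 --
    RT 180: heading 135 -> 315
    PU: pen up
    RT 45: heading 315 -> 270
    -- iteration 2/3 --
    RT 180: heading 270 -> 90
    PU: pen up
    RT 45: heading 90 -> 45
    -- iteration 3/3 --
    RT 180: heading 45 -> 225
    PU: pen up
    RT 45: heading 225 -> 180
  ]
]
Final: pos=(16,6.627), heading=180, 4 segment(s) drawn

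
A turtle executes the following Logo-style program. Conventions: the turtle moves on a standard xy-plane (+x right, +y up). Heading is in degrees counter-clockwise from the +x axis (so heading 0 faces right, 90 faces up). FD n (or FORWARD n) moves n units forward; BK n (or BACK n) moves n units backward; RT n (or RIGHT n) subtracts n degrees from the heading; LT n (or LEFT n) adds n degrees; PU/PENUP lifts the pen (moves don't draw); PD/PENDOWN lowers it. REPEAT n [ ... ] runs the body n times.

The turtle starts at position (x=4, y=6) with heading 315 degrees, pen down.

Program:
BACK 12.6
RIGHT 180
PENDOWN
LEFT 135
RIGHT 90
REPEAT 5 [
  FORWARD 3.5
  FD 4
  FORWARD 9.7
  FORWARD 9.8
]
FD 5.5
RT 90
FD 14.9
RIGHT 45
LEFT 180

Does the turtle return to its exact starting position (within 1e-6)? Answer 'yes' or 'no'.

Answer: no

Derivation:
Executing turtle program step by step:
Start: pos=(4,6), heading=315, pen down
BK 12.6: (4,6) -> (-4.91,14.91) [heading=315, draw]
RT 180: heading 315 -> 135
PD: pen down
LT 135: heading 135 -> 270
RT 90: heading 270 -> 180
REPEAT 5 [
  -- iteration 1/5 --
  FD 3.5: (-4.91,14.91) -> (-8.41,14.91) [heading=180, draw]
  FD 4: (-8.41,14.91) -> (-12.41,14.91) [heading=180, draw]
  FD 9.7: (-12.41,14.91) -> (-22.11,14.91) [heading=180, draw]
  FD 9.8: (-22.11,14.91) -> (-31.91,14.91) [heading=180, draw]
  -- iteration 2/5 --
  FD 3.5: (-31.91,14.91) -> (-35.41,14.91) [heading=180, draw]
  FD 4: (-35.41,14.91) -> (-39.41,14.91) [heading=180, draw]
  FD 9.7: (-39.41,14.91) -> (-49.11,14.91) [heading=180, draw]
  FD 9.8: (-49.11,14.91) -> (-58.91,14.91) [heading=180, draw]
  -- iteration 3/5 --
  FD 3.5: (-58.91,14.91) -> (-62.41,14.91) [heading=180, draw]
  FD 4: (-62.41,14.91) -> (-66.41,14.91) [heading=180, draw]
  FD 9.7: (-66.41,14.91) -> (-76.11,14.91) [heading=180, draw]
  FD 9.8: (-76.11,14.91) -> (-85.91,14.91) [heading=180, draw]
  -- iteration 4/5 --
  FD 3.5: (-85.91,14.91) -> (-89.41,14.91) [heading=180, draw]
  FD 4: (-89.41,14.91) -> (-93.41,14.91) [heading=180, draw]
  FD 9.7: (-93.41,14.91) -> (-103.11,14.91) [heading=180, draw]
  FD 9.8: (-103.11,14.91) -> (-112.91,14.91) [heading=180, draw]
  -- iteration 5/5 --
  FD 3.5: (-112.91,14.91) -> (-116.41,14.91) [heading=180, draw]
  FD 4: (-116.41,14.91) -> (-120.41,14.91) [heading=180, draw]
  FD 9.7: (-120.41,14.91) -> (-130.11,14.91) [heading=180, draw]
  FD 9.8: (-130.11,14.91) -> (-139.91,14.91) [heading=180, draw]
]
FD 5.5: (-139.91,14.91) -> (-145.41,14.91) [heading=180, draw]
RT 90: heading 180 -> 90
FD 14.9: (-145.41,14.91) -> (-145.41,29.81) [heading=90, draw]
RT 45: heading 90 -> 45
LT 180: heading 45 -> 225
Final: pos=(-145.41,29.81), heading=225, 23 segment(s) drawn

Start position: (4, 6)
Final position: (-145.41, 29.81)
Distance = 151.295; >= 1e-6 -> NOT closed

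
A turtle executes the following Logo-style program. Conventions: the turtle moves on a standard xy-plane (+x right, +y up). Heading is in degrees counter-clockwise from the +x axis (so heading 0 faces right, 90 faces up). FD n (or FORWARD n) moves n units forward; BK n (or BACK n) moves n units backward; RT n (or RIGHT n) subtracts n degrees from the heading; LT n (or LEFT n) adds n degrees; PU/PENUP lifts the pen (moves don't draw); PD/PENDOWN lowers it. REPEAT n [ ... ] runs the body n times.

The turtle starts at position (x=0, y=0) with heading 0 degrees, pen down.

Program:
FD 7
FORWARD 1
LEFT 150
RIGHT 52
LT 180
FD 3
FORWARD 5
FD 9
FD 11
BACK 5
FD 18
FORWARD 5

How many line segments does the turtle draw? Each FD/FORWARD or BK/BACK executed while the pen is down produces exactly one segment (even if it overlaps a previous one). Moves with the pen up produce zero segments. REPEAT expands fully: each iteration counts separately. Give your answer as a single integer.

Executing turtle program step by step:
Start: pos=(0,0), heading=0, pen down
FD 7: (0,0) -> (7,0) [heading=0, draw]
FD 1: (7,0) -> (8,0) [heading=0, draw]
LT 150: heading 0 -> 150
RT 52: heading 150 -> 98
LT 180: heading 98 -> 278
FD 3: (8,0) -> (8.418,-2.971) [heading=278, draw]
FD 5: (8.418,-2.971) -> (9.113,-7.922) [heading=278, draw]
FD 9: (9.113,-7.922) -> (10.366,-16.835) [heading=278, draw]
FD 11: (10.366,-16.835) -> (11.897,-27.728) [heading=278, draw]
BK 5: (11.897,-27.728) -> (11.201,-22.776) [heading=278, draw]
FD 18: (11.201,-22.776) -> (13.706,-40.601) [heading=278, draw]
FD 5: (13.706,-40.601) -> (14.402,-45.552) [heading=278, draw]
Final: pos=(14.402,-45.552), heading=278, 9 segment(s) drawn
Segments drawn: 9

Answer: 9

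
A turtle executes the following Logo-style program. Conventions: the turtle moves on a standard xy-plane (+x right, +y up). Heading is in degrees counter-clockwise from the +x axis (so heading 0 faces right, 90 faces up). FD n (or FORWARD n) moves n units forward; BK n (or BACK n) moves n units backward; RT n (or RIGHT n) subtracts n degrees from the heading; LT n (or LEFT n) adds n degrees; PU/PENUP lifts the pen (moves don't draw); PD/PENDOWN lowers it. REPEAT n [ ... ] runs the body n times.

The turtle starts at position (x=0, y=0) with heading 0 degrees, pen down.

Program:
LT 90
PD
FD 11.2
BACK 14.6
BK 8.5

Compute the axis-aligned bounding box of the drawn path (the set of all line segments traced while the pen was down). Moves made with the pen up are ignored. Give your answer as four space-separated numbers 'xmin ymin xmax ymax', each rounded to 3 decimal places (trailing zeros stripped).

Answer: 0 -11.9 0 11.2

Derivation:
Executing turtle program step by step:
Start: pos=(0,0), heading=0, pen down
LT 90: heading 0 -> 90
PD: pen down
FD 11.2: (0,0) -> (0,11.2) [heading=90, draw]
BK 14.6: (0,11.2) -> (0,-3.4) [heading=90, draw]
BK 8.5: (0,-3.4) -> (0,-11.9) [heading=90, draw]
Final: pos=(0,-11.9), heading=90, 3 segment(s) drawn

Segment endpoints: x in {0, 0, 0, 0}, y in {-11.9, -3.4, 0, 11.2}
xmin=0, ymin=-11.9, xmax=0, ymax=11.2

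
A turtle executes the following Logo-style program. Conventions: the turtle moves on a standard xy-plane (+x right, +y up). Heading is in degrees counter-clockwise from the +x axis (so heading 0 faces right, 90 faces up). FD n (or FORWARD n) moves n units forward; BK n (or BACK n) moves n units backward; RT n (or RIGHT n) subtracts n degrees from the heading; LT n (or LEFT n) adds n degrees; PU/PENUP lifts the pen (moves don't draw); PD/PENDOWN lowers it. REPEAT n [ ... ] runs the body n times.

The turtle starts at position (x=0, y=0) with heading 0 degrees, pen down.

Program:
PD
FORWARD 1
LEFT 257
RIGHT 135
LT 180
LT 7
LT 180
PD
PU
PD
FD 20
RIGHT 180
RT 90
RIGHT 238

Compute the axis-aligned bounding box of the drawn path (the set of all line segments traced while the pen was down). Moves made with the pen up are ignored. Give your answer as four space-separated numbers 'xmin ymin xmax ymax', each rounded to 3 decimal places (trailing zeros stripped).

Answer: -11.586 0 1 15.543

Derivation:
Executing turtle program step by step:
Start: pos=(0,0), heading=0, pen down
PD: pen down
FD 1: (0,0) -> (1,0) [heading=0, draw]
LT 257: heading 0 -> 257
RT 135: heading 257 -> 122
LT 180: heading 122 -> 302
LT 7: heading 302 -> 309
LT 180: heading 309 -> 129
PD: pen down
PU: pen up
PD: pen down
FD 20: (1,0) -> (-11.586,15.543) [heading=129, draw]
RT 180: heading 129 -> 309
RT 90: heading 309 -> 219
RT 238: heading 219 -> 341
Final: pos=(-11.586,15.543), heading=341, 2 segment(s) drawn

Segment endpoints: x in {-11.586, 0, 1}, y in {0, 15.543}
xmin=-11.586, ymin=0, xmax=1, ymax=15.543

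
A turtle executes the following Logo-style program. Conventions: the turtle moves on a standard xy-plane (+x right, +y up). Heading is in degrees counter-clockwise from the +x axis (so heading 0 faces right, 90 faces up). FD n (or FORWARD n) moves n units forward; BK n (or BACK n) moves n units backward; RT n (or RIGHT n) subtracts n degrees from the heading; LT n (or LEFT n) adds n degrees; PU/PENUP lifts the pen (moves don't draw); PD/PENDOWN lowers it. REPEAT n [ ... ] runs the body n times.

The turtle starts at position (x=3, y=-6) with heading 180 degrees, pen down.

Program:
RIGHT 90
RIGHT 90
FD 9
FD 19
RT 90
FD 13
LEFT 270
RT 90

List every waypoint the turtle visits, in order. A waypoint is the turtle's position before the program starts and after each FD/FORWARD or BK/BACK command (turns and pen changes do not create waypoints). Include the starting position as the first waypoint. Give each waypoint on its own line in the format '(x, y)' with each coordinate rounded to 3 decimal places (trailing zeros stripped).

Executing turtle program step by step:
Start: pos=(3,-6), heading=180, pen down
RT 90: heading 180 -> 90
RT 90: heading 90 -> 0
FD 9: (3,-6) -> (12,-6) [heading=0, draw]
FD 19: (12,-6) -> (31,-6) [heading=0, draw]
RT 90: heading 0 -> 270
FD 13: (31,-6) -> (31,-19) [heading=270, draw]
LT 270: heading 270 -> 180
RT 90: heading 180 -> 90
Final: pos=(31,-19), heading=90, 3 segment(s) drawn
Waypoints (4 total):
(3, -6)
(12, -6)
(31, -6)
(31, -19)

Answer: (3, -6)
(12, -6)
(31, -6)
(31, -19)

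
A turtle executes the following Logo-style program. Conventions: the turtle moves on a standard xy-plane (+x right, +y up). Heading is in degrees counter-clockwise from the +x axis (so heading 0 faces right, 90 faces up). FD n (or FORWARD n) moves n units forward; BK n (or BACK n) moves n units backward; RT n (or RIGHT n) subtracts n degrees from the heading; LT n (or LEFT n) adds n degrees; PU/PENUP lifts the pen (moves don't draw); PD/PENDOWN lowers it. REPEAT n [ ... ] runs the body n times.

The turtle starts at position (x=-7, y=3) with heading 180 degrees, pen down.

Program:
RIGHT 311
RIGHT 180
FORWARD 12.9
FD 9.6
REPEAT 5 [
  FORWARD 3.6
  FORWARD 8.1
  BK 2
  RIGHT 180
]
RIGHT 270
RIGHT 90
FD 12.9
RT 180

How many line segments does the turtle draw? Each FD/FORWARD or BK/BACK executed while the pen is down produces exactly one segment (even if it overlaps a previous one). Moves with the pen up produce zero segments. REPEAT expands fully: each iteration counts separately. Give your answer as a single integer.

Answer: 18

Derivation:
Executing turtle program step by step:
Start: pos=(-7,3), heading=180, pen down
RT 311: heading 180 -> 229
RT 180: heading 229 -> 49
FD 12.9: (-7,3) -> (1.463,12.736) [heading=49, draw]
FD 9.6: (1.463,12.736) -> (7.761,19.981) [heading=49, draw]
REPEAT 5 [
  -- iteration 1/5 --
  FD 3.6: (7.761,19.981) -> (10.123,22.698) [heading=49, draw]
  FD 8.1: (10.123,22.698) -> (15.437,28.811) [heading=49, draw]
  BK 2: (15.437,28.811) -> (14.125,27.302) [heading=49, draw]
  RT 180: heading 49 -> 229
  -- iteration 2/5 --
  FD 3.6: (14.125,27.302) -> (11.763,24.585) [heading=229, draw]
  FD 8.1: (11.763,24.585) -> (6.449,18.472) [heading=229, draw]
  BK 2: (6.449,18.472) -> (7.761,19.981) [heading=229, draw]
  RT 180: heading 229 -> 49
  -- iteration 3/5 --
  FD 3.6: (7.761,19.981) -> (10.123,22.698) [heading=49, draw]
  FD 8.1: (10.123,22.698) -> (15.437,28.811) [heading=49, draw]
  BK 2: (15.437,28.811) -> (14.125,27.302) [heading=49, draw]
  RT 180: heading 49 -> 229
  -- iteration 4/5 --
  FD 3.6: (14.125,27.302) -> (11.763,24.585) [heading=229, draw]
  FD 8.1: (11.763,24.585) -> (6.449,18.472) [heading=229, draw]
  BK 2: (6.449,18.472) -> (7.761,19.981) [heading=229, draw]
  RT 180: heading 229 -> 49
  -- iteration 5/5 --
  FD 3.6: (7.761,19.981) -> (10.123,22.698) [heading=49, draw]
  FD 8.1: (10.123,22.698) -> (15.437,28.811) [heading=49, draw]
  BK 2: (15.437,28.811) -> (14.125,27.302) [heading=49, draw]
  RT 180: heading 49 -> 229
]
RT 270: heading 229 -> 319
RT 90: heading 319 -> 229
FD 12.9: (14.125,27.302) -> (5.662,17.566) [heading=229, draw]
RT 180: heading 229 -> 49
Final: pos=(5.662,17.566), heading=49, 18 segment(s) drawn
Segments drawn: 18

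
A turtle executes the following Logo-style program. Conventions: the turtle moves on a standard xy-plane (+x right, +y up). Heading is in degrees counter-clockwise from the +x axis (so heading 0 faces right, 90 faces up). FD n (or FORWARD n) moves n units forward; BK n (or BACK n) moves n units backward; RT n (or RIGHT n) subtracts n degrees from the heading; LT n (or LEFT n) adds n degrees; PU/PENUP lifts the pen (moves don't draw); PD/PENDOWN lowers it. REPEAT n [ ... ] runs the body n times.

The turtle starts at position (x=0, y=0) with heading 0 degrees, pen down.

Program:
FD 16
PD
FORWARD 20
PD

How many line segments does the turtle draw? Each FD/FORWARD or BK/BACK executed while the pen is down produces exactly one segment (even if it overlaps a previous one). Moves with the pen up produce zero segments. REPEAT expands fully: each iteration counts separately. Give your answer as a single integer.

Answer: 2

Derivation:
Executing turtle program step by step:
Start: pos=(0,0), heading=0, pen down
FD 16: (0,0) -> (16,0) [heading=0, draw]
PD: pen down
FD 20: (16,0) -> (36,0) [heading=0, draw]
PD: pen down
Final: pos=(36,0), heading=0, 2 segment(s) drawn
Segments drawn: 2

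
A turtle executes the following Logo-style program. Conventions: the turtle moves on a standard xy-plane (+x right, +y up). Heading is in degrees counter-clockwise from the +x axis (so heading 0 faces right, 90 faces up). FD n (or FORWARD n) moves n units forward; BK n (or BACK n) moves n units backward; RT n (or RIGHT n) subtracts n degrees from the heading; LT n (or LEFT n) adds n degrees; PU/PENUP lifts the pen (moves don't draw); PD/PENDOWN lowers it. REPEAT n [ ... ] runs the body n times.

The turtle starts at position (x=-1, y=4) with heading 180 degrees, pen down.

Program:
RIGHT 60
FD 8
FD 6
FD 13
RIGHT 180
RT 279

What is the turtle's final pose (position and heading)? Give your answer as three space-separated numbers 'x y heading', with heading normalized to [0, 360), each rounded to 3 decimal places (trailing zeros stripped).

Executing turtle program step by step:
Start: pos=(-1,4), heading=180, pen down
RT 60: heading 180 -> 120
FD 8: (-1,4) -> (-5,10.928) [heading=120, draw]
FD 6: (-5,10.928) -> (-8,16.124) [heading=120, draw]
FD 13: (-8,16.124) -> (-14.5,27.383) [heading=120, draw]
RT 180: heading 120 -> 300
RT 279: heading 300 -> 21
Final: pos=(-14.5,27.383), heading=21, 3 segment(s) drawn

Answer: -14.5 27.383 21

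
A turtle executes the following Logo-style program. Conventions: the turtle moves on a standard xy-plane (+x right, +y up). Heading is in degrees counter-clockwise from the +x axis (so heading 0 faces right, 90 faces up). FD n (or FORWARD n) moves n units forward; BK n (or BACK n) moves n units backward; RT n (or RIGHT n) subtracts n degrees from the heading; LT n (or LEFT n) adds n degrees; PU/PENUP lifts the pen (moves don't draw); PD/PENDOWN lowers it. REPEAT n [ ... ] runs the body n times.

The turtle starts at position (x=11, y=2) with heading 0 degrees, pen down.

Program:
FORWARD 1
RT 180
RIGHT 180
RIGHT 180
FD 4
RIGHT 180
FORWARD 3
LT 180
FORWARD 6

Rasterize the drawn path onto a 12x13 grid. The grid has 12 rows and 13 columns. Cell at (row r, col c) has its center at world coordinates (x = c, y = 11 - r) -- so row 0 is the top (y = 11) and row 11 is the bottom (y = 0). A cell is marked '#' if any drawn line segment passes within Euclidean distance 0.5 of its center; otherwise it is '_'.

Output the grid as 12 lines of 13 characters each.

Answer: _____________
_____________
_____________
_____________
_____________
_____________
_____________
_____________
_____________
_____########
_____________
_____________

Derivation:
Segment 0: (11,2) -> (12,2)
Segment 1: (12,2) -> (8,2)
Segment 2: (8,2) -> (11,2)
Segment 3: (11,2) -> (5,2)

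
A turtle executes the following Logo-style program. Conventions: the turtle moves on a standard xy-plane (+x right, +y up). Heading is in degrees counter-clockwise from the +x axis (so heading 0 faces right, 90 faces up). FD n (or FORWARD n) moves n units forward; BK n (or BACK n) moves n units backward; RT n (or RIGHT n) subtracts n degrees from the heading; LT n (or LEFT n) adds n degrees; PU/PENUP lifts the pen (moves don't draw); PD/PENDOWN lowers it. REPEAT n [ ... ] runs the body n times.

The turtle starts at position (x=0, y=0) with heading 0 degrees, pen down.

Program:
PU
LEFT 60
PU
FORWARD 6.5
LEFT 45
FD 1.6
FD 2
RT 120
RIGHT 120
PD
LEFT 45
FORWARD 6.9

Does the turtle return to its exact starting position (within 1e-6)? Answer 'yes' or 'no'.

Answer: no

Derivation:
Executing turtle program step by step:
Start: pos=(0,0), heading=0, pen down
PU: pen up
LT 60: heading 0 -> 60
PU: pen up
FD 6.5: (0,0) -> (3.25,5.629) [heading=60, move]
LT 45: heading 60 -> 105
FD 1.6: (3.25,5.629) -> (2.836,7.175) [heading=105, move]
FD 2: (2.836,7.175) -> (2.318,9.106) [heading=105, move]
RT 120: heading 105 -> 345
RT 120: heading 345 -> 225
PD: pen down
LT 45: heading 225 -> 270
FD 6.9: (2.318,9.106) -> (2.318,2.206) [heading=270, draw]
Final: pos=(2.318,2.206), heading=270, 1 segment(s) drawn

Start position: (0, 0)
Final position: (2.318, 2.206)
Distance = 3.2; >= 1e-6 -> NOT closed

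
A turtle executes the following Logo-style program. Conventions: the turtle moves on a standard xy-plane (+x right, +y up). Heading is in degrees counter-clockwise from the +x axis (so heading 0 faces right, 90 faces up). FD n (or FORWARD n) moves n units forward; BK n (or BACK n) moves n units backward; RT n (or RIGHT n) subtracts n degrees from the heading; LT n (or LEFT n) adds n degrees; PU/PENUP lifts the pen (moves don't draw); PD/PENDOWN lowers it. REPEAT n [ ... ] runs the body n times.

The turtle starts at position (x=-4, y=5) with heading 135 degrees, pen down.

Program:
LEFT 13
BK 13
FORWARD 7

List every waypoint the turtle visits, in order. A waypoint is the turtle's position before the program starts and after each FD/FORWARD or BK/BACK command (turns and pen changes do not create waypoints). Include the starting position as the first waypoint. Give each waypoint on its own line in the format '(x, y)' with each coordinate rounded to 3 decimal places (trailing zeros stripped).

Answer: (-4, 5)
(7.025, -1.889)
(1.088, 1.82)

Derivation:
Executing turtle program step by step:
Start: pos=(-4,5), heading=135, pen down
LT 13: heading 135 -> 148
BK 13: (-4,5) -> (7.025,-1.889) [heading=148, draw]
FD 7: (7.025,-1.889) -> (1.088,1.82) [heading=148, draw]
Final: pos=(1.088,1.82), heading=148, 2 segment(s) drawn
Waypoints (3 total):
(-4, 5)
(7.025, -1.889)
(1.088, 1.82)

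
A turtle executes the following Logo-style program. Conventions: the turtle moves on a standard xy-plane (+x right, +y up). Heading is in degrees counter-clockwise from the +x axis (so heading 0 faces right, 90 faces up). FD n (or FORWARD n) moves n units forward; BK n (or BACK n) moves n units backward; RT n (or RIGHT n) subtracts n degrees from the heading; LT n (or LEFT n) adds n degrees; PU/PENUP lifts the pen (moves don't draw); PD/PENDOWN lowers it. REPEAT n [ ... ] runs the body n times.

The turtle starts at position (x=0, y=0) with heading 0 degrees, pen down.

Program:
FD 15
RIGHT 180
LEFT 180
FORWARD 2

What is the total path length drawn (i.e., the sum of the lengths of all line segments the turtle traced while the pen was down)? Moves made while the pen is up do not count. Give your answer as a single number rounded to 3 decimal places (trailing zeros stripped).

Answer: 17

Derivation:
Executing turtle program step by step:
Start: pos=(0,0), heading=0, pen down
FD 15: (0,0) -> (15,0) [heading=0, draw]
RT 180: heading 0 -> 180
LT 180: heading 180 -> 0
FD 2: (15,0) -> (17,0) [heading=0, draw]
Final: pos=(17,0), heading=0, 2 segment(s) drawn

Segment lengths:
  seg 1: (0,0) -> (15,0), length = 15
  seg 2: (15,0) -> (17,0), length = 2
Total = 17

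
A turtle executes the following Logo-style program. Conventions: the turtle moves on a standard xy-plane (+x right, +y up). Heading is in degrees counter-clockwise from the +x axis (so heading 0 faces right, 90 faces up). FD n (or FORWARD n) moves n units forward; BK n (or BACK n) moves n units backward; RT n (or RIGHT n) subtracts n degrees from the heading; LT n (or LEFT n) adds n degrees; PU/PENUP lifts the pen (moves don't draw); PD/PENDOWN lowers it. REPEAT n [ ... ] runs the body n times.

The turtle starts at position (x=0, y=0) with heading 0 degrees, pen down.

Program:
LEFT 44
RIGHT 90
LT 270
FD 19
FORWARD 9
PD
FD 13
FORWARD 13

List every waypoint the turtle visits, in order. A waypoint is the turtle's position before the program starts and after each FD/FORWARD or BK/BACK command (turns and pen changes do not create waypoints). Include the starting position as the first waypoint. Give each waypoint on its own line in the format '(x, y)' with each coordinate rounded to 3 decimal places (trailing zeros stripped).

Answer: (0, 0)
(-13.667, -13.199)
(-20.142, -19.45)
(-29.493, -28.481)
(-38.844, -37.512)

Derivation:
Executing turtle program step by step:
Start: pos=(0,0), heading=0, pen down
LT 44: heading 0 -> 44
RT 90: heading 44 -> 314
LT 270: heading 314 -> 224
FD 19: (0,0) -> (-13.667,-13.199) [heading=224, draw]
FD 9: (-13.667,-13.199) -> (-20.142,-19.45) [heading=224, draw]
PD: pen down
FD 13: (-20.142,-19.45) -> (-29.493,-28.481) [heading=224, draw]
FD 13: (-29.493,-28.481) -> (-38.844,-37.512) [heading=224, draw]
Final: pos=(-38.844,-37.512), heading=224, 4 segment(s) drawn
Waypoints (5 total):
(0, 0)
(-13.667, -13.199)
(-20.142, -19.45)
(-29.493, -28.481)
(-38.844, -37.512)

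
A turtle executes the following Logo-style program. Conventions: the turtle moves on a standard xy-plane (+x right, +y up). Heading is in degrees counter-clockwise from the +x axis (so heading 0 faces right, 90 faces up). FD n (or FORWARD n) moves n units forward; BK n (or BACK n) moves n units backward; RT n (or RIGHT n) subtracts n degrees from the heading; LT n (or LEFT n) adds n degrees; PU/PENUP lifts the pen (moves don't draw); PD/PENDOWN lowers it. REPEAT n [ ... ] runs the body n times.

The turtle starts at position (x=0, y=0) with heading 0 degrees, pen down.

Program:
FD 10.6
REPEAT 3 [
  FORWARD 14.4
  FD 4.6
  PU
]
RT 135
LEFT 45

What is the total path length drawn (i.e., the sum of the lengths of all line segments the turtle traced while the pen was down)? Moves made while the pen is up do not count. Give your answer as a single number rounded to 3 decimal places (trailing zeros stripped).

Executing turtle program step by step:
Start: pos=(0,0), heading=0, pen down
FD 10.6: (0,0) -> (10.6,0) [heading=0, draw]
REPEAT 3 [
  -- iteration 1/3 --
  FD 14.4: (10.6,0) -> (25,0) [heading=0, draw]
  FD 4.6: (25,0) -> (29.6,0) [heading=0, draw]
  PU: pen up
  -- iteration 2/3 --
  FD 14.4: (29.6,0) -> (44,0) [heading=0, move]
  FD 4.6: (44,0) -> (48.6,0) [heading=0, move]
  PU: pen up
  -- iteration 3/3 --
  FD 14.4: (48.6,0) -> (63,0) [heading=0, move]
  FD 4.6: (63,0) -> (67.6,0) [heading=0, move]
  PU: pen up
]
RT 135: heading 0 -> 225
LT 45: heading 225 -> 270
Final: pos=(67.6,0), heading=270, 3 segment(s) drawn

Segment lengths:
  seg 1: (0,0) -> (10.6,0), length = 10.6
  seg 2: (10.6,0) -> (25,0), length = 14.4
  seg 3: (25,0) -> (29.6,0), length = 4.6
Total = 29.6

Answer: 29.6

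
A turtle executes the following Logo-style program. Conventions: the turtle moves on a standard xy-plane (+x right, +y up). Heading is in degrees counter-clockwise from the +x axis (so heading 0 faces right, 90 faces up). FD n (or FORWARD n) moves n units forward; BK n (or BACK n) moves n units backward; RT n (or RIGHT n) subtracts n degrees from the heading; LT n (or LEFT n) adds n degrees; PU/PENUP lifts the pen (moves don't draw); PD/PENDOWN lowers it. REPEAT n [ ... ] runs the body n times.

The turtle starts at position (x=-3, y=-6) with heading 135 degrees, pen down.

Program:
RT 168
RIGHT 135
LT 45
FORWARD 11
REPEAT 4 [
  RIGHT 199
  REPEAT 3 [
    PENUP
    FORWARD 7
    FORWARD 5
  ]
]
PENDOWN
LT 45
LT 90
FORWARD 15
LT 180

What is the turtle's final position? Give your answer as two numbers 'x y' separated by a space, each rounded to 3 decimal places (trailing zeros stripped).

Answer: -6.124 -6.543

Derivation:
Executing turtle program step by step:
Start: pos=(-3,-6), heading=135, pen down
RT 168: heading 135 -> 327
RT 135: heading 327 -> 192
LT 45: heading 192 -> 237
FD 11: (-3,-6) -> (-8.991,-15.225) [heading=237, draw]
REPEAT 4 [
  -- iteration 1/4 --
  RT 199: heading 237 -> 38
  REPEAT 3 [
    -- iteration 1/3 --
    PU: pen up
    FD 7: (-8.991,-15.225) -> (-3.475,-10.916) [heading=38, move]
    FD 5: (-3.475,-10.916) -> (0.465,-7.837) [heading=38, move]
    -- iteration 2/3 --
    PU: pen up
    FD 7: (0.465,-7.837) -> (5.981,-3.528) [heading=38, move]
    FD 5: (5.981,-3.528) -> (9.921,-0.45) [heading=38, move]
    -- iteration 3/3 --
    PU: pen up
    FD 7: (9.921,-0.45) -> (15.437,3.86) [heading=38, move]
    FD 5: (15.437,3.86) -> (19.377,6.938) [heading=38, move]
  ]
  -- iteration 2/4 --
  RT 199: heading 38 -> 199
  REPEAT 3 [
    -- iteration 1/3 --
    PU: pen up
    FD 7: (19.377,6.938) -> (12.759,4.659) [heading=199, move]
    FD 5: (12.759,4.659) -> (8.031,3.032) [heading=199, move]
    -- iteration 2/3 --
    PU: pen up
    FD 7: (8.031,3.032) -> (1.413,0.753) [heading=199, move]
    FD 5: (1.413,0.753) -> (-3.315,-0.875) [heading=199, move]
    -- iteration 3/3 --
    PU: pen up
    FD 7: (-3.315,-0.875) -> (-9.934,-3.154) [heading=199, move]
    FD 5: (-9.934,-3.154) -> (-14.661,-4.782) [heading=199, move]
  ]
  -- iteration 3/4 --
  RT 199: heading 199 -> 0
  REPEAT 3 [
    -- iteration 1/3 --
    PU: pen up
    FD 7: (-14.661,-4.782) -> (-7.661,-4.782) [heading=0, move]
    FD 5: (-7.661,-4.782) -> (-2.661,-4.782) [heading=0, move]
    -- iteration 2/3 --
    PU: pen up
    FD 7: (-2.661,-4.782) -> (4.339,-4.782) [heading=0, move]
    FD 5: (4.339,-4.782) -> (9.339,-4.782) [heading=0, move]
    -- iteration 3/3 --
    PU: pen up
    FD 7: (9.339,-4.782) -> (16.339,-4.782) [heading=0, move]
    FD 5: (16.339,-4.782) -> (21.339,-4.782) [heading=0, move]
  ]
  -- iteration 4/4 --
  RT 199: heading 0 -> 161
  REPEAT 3 [
    -- iteration 1/3 --
    PU: pen up
    FD 7: (21.339,-4.782) -> (14.72,-2.503) [heading=161, move]
    FD 5: (14.72,-2.503) -> (9.992,-0.875) [heading=161, move]
    -- iteration 2/3 --
    PU: pen up
    FD 7: (9.992,-0.875) -> (3.374,1.404) [heading=161, move]
    FD 5: (3.374,1.404) -> (-1.354,3.032) [heading=161, move]
    -- iteration 3/3 --
    PU: pen up
    FD 7: (-1.354,3.032) -> (-7.972,5.311) [heading=161, move]
    FD 5: (-7.972,5.311) -> (-12.7,6.938) [heading=161, move]
  ]
]
PD: pen down
LT 45: heading 161 -> 206
LT 90: heading 206 -> 296
FD 15: (-12.7,6.938) -> (-6.124,-6.543) [heading=296, draw]
LT 180: heading 296 -> 116
Final: pos=(-6.124,-6.543), heading=116, 2 segment(s) drawn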